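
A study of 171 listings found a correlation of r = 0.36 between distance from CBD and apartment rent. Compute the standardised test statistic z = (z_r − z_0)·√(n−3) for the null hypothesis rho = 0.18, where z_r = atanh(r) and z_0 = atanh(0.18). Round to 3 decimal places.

Fisher z: atanh(0.36) = 0.376886, atanh(0.18) = 0.181983
z = (z_r − z_0)·√(n−3) = (0.376886 − 0.181983)·√168 = 0.194903 · 12.961481 = 2.526

2.526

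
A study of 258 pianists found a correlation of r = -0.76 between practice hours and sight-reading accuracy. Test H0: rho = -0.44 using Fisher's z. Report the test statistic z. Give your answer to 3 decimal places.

Fisher z: atanh(-0.76) = -0.996215, atanh(-0.44) = -0.472231
z = (z_r − z_0)·√(n−3) = (-0.996215 − (-0.472231))·√255 = -0.523984 · 15.968719 = -8.367

-8.367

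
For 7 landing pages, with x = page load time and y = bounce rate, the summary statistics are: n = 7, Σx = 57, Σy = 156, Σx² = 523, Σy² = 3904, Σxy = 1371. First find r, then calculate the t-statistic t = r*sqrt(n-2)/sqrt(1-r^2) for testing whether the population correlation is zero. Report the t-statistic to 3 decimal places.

S_xy = nΣxy − ΣxΣy = 7·1371 − 57·156 = 9597 − 8892 = 705
S_xx = nΣx² − (Σx)² = 7·523 − 57² = 3661 − 3249 = 412
S_yy = nΣy² − (Σy)² = 7·3904 − 156² = 27328 − 24336 = 2992
r = S_xy / √(S_xx·S_yy) = 705 / √(412·2992) = 705 / √1232704 = 705 / 1110.2720 = 0.6350
t = r·√(n−2)/√(1−r²) = 0.6350·√5 / √(1−0.403225) = 1.419903 / 0.772512 = 1.838

1.838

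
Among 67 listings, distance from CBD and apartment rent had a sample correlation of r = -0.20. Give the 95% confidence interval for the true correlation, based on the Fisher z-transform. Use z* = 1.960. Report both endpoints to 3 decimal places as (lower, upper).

(-0.420, 0.042)

Fisher z: z_r = atanh(r) = ½·ln((1+(-0.20))/(1−(-0.20))) = -0.202733
SE(z) = 1/√(n−3) = 1/√64 = 0.125000
95% ⇒ z* = 1.960; margin = 1.960·0.125000 = 0.245000
CI on z-scale: (-0.447733, 0.042267)
Back-transform: tanh(-0.447733) = -0.420034, tanh(0.042267) = 0.042242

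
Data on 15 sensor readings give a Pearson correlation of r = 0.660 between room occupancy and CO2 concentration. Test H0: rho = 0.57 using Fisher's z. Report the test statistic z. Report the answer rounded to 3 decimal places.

0.503

Fisher z: atanh(0.660) = 0.792814, atanh(0.57) = 0.647523
z = (z_r − z_0)·√(n−3) = (0.792814 − 0.647523)·√12 = 0.145291 · 3.464102 = 0.503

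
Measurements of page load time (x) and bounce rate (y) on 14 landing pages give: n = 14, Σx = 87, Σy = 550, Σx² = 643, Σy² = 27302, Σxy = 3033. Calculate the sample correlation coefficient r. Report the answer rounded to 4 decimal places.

Numerator: nΣxy − (Σx)(Σy) = 14·3033 − (87)(550) = -5388
Denominator: √[(nΣx²−(Σx)²)(nΣy²−(Σy)²)]
  nΣx²−(Σx)² = 14·643 − 7569 = 1433;  nΣy²−(Σy)² = 14·27302 − 302500 = 79728
  √(1433·79728) = √114250224 = 10688.7896
r = -5388 / 10688.7896 = -0.5041

-0.5041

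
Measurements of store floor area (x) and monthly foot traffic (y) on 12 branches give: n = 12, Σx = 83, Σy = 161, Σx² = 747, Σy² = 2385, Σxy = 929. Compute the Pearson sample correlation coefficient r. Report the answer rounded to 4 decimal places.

-0.9360

S_xy = nΣxy − ΣxΣy = 12·929 − 83·161 = 11148 − 13363 = -2215
S_xx = nΣx² − (Σx)² = 12·747 − 83² = 8964 − 6889 = 2075
S_yy = nΣy² − (Σy)² = 12·2385 − 161² = 28620 − 25921 = 2699
r = S_xy / √(S_xx·S_yy) = -2215 / √(2075·2699) = -2215 / √5600425 = -2215 / 2366.5217 = -0.9360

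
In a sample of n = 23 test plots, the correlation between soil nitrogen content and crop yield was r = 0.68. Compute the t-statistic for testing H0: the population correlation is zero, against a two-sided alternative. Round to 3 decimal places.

1 − r² = 1 − 0.4624 = 0.5376;  √(1−r²) = 0.733212
√(n−2) = √21 = 4.582576
t = r·√(n−2)/√(1−r²) = 0.68 · 4.582576 / 0.733212 = 4.250

4.250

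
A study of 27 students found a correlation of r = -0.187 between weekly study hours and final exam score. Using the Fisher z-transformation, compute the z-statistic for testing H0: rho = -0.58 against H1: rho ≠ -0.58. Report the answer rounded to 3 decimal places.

z_r = atanh(-0.187) = -0.189227,  z_0 = atanh(-0.58) = -0.662463
SE = 1/√(n−3) = 1/√24 = 0.204124
z = (z_r − z_0)/SE = (-0.189227 − (-0.662463)) / 0.204124 = 0.473236 / 0.204124 = 2.318

2.318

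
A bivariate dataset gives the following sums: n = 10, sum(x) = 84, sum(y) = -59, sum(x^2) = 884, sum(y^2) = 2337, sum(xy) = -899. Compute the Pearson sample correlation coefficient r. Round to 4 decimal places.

-0.6772

Numerator: nΣxy − (Σx)(Σy) = 10·(-899) − (84)(-59) = -4034
Denominator: √[(nΣx²−(Σx)²)(nΣy²−(Σy)²)]
  nΣx²−(Σx)² = 10·884 − 7056 = 1784;  nΣy²−(Σy)² = 10·2337 − 3481 = 19889
  √(1784·19889) = √35481976 = 5956.6749
r = -4034 / 5956.6749 = -0.6772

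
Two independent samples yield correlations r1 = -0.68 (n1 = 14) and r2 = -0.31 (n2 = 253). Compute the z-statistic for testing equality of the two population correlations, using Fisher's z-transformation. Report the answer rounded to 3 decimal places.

-1.651

Fisher z-transforms: z1 = atanh(-0.68) = -0.829114, z2 = atanh(-0.31) = -0.320545; difference d = -0.508569
Var(d) = 1/11 + 1/250 = 0.0909091 + 0.0040000 = 0.0949091
z = d/√Var(d) = -0.508569 / √0.0949091 = -0.508569 / 0.308073 = -1.651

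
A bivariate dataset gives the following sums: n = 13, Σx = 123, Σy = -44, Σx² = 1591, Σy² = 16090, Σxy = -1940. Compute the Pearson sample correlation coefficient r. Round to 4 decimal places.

Numerator: nΣxy − (Σx)(Σy) = 13·(-1940) − (123)(-44) = -19808
Denominator: √[(nΣx²−(Σx)²)(nΣy²−(Σy)²)]
  nΣx²−(Σx)² = 13·1591 − 15129 = 5554;  nΣy²−(Σy)² = 13·16090 − 1936 = 207234
  √(5554·207234) = √1150977636 = 33926.0613
r = -19808 / 33926.0613 = -0.5839

-0.5839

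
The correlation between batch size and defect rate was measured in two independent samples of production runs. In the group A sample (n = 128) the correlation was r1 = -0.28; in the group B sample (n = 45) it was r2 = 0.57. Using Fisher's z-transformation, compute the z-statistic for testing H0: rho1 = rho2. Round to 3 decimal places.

-5.244

z1 = atanh(-0.28) = -0.287682,  z2 = atanh(0.57) = 0.647523
SE = √(1/(n1−3) + 1/(n2−3)) = √(1/125 + 1/42) = √(0.0080000 + 0.0238095) = √0.0318095 = 0.178352
z = (z1 − z2)/SE = (-0.287682 − 0.647523) / 0.178352 = -0.935205 / 0.178352 = -5.244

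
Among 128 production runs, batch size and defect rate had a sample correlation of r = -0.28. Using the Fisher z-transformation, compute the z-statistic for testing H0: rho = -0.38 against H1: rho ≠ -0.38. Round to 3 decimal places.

1.256

z_r = atanh(-0.28) = -0.287682,  z_0 = atanh(-0.38) = -0.400060
SE = 1/√(n−3) = 1/√125 = 0.089443
z = (z_r − z_0)/SE = (-0.287682 − (-0.400060)) / 0.089443 = 0.112378 / 0.089443 = 1.256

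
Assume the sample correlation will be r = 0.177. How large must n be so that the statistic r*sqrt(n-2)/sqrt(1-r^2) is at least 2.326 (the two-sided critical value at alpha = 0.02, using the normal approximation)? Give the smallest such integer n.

Need r·√(n−2)/√(1−r²) ≥ 2.326
√(n−2) ≥ 2.326·√(1−0.031329) / 0.177 = 2.326·0.984211 / 0.177 = 12.9338
n−2 ≥ 167.2832  ⇒  n ≥ 169.2832
Smallest integer n = 170

170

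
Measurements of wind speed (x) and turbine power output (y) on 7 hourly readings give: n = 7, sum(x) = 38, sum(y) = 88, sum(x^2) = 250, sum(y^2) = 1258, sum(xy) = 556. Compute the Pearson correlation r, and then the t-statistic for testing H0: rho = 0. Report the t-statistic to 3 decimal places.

7.802

Numerator: nΣxy − (Σx)(Σy) = 7·556 − (38)(88) = 548
Denominator: √[(nΣx²−(Σx)²)(nΣy²−(Σy)²)]
  nΣx²−(Σx)² = 7·250 − 1444 = 306;  nΣy²−(Σy)² = 7·1258 − 7744 = 1062
  √(306·1062) = √324972 = 570.0632
r = 548 / 570.0632 = 0.9613
t = r·√(n−2)/√(1−r²) = 0.9613·√5 / √(1−0.924098) = 2.149532 / 0.275503 = 7.802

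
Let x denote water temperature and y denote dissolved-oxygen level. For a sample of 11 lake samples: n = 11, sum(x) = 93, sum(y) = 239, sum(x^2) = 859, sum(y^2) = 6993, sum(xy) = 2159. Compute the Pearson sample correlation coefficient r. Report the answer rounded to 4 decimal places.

Numerator: nΣxy − (Σx)(Σy) = 11·2159 − (93)(239) = 1522
Denominator: √[(nΣx²−(Σx)²)(nΣy²−(Σy)²)]
  nΣx²−(Σx)² = 11·859 − 8649 = 800;  nΣy²−(Σy)² = 11·6993 − 57121 = 19802
  √(800·19802) = √15841600 = 3980.1508
r = 1522 / 3980.1508 = 0.3824

0.3824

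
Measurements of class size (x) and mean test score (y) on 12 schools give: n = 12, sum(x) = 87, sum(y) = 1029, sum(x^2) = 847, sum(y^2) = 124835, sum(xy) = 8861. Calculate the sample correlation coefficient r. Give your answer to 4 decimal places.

0.4979

S_xy = nΣxy − ΣxΣy = 12·8861 − 87·1029 = 106332 − 89523 = 16809
S_xx = nΣx² − (Σx)² = 12·847 − 87² = 10164 − 7569 = 2595
S_yy = nΣy² − (Σy)² = 12·124835 − 1029² = 1498020 − 1058841 = 439179
r = S_xy / √(S_xx·S_yy) = 16809 / √(2595·439179) = 16809 / √1139669505 = 16809 / 33758.9915 = 0.4979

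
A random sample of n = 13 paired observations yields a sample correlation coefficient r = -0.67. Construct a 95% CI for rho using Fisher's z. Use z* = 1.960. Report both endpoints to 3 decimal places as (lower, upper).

(-0.892, -0.189)

Fisher z: z_r = atanh(r) = ½·ln((1+(-0.67))/(1−(-0.67))) = -0.810743
SE(z) = 1/√(n−3) = 1/√10 = 0.316228
95% ⇒ z* = 1.960; margin = 1.960·0.316228 = 0.619807
CI on z-scale: (-1.430550, -0.190936)
Back-transform: tanh(-1.430550) = -0.891779, tanh(-0.190936) = -0.188649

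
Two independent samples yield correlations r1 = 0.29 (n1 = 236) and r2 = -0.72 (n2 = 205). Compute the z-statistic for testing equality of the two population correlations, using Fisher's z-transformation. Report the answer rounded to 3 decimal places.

12.547

Fisher z-transforms: z1 = atanh(0.29) = 0.298566, z2 = atanh(-0.72) = -0.907645; difference d = 1.206211
Var(d) = 1/233 + 1/202 = 0.0042918 + 0.0049505 = 0.0092423
z = d/√Var(d) = 1.206211 / √0.0092423 = 1.206211 / 0.096137 = 12.547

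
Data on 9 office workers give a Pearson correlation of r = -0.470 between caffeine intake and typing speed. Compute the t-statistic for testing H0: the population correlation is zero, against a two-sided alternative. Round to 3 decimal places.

t = r·√(n−2) / √(1−r²) with r = -0.470, n = 9
  = -0.470·√7 / √(1 − 0.220900)
  = -0.470·2.645751 / 0.882666
  = -1.243503 / 0.882666 = -1.409

-1.409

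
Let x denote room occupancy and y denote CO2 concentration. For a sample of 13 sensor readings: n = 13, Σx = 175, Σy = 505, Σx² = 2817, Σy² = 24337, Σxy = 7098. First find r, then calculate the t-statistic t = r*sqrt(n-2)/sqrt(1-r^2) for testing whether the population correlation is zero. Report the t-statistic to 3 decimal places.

S_xy = nΣxy − ΣxΣy = 13·7098 − 175·505 = 92274 − 88375 = 3899
S_xx = nΣx² − (Σx)² = 13·2817 − 175² = 36621 − 30625 = 5996
S_yy = nΣy² − (Σy)² = 13·24337 − 505² = 316381 − 255025 = 61356
r = S_xy / √(S_xx·S_yy) = 3899 / √(5996·61356) = 3899 / √367890576 = 3899 / 19180.4738 = 0.2033
t = r·√(n−2)/√(1−r²) = 0.2033·√11 / √(1−0.041331) = 0.674270 / 0.979116 = 0.689

0.689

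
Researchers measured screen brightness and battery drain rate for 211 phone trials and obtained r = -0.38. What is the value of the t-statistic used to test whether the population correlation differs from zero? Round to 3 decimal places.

t = r·√(n−2) / √(1−r²) with r = -0.38, n = 211
  = -0.38·√209 / √(1 − 0.1444)
  = -0.38·14.456832 / 0.924986
  = -5.493596 / 0.924986 = -5.939

-5.939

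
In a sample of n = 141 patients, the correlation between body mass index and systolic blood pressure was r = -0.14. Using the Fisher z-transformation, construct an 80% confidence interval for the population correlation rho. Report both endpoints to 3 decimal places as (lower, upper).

(-0.245, -0.032)

Fisher z: z_r = atanh(r) = ½·ln((1+(-0.14))/(1−(-0.14))) = -0.140926
SE(z) = 1/√(n−3) = 1/√138 = 0.085126
80% ⇒ z* = 1.282; margin = 1.282·0.085126 = 0.109132
CI on z-scale: (-0.250058, -0.031794)
Back-transform: tanh(-0.250058) = -0.244973, tanh(-0.031794) = -0.031783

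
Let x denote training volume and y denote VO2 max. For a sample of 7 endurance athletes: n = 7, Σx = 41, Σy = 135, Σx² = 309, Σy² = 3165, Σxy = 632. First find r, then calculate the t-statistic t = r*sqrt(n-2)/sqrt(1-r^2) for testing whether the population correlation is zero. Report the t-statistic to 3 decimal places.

S_xy = nΣxy − ΣxΣy = 7·632 − 41·135 = 4424 − 5535 = -1111
S_xx = nΣx² − (Σx)² = 7·309 − 41² = 2163 − 1681 = 482
S_yy = nΣy² − (Σy)² = 7·3165 − 135² = 22155 − 18225 = 3930
r = S_xy / √(S_xx·S_yy) = -1111 / √(482·3930) = -1111 / √1894260 = -1111 / 1376.3212 = -0.8072
t = r·√(n−2)/√(1−r²) = -0.8072·√5 / √(1−0.651572) = -1.804954 / 0.590278 = -3.058

-3.058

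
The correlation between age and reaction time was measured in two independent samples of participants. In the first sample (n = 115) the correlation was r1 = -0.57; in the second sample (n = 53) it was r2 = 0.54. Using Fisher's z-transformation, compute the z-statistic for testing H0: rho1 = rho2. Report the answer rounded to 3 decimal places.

z1 = atanh(-0.57) = -0.647523,  z2 = atanh(0.54) = 0.604156
SE = √(1/(n1−3) + 1/(n2−3)) = √(1/112 + 1/50) = √(0.0089286 + 0.0200000) = √0.0289286 = 0.170084
z = (z1 − z2)/SE = (-0.647523 − 0.604156) / 0.170084 = -1.251679 / 0.170084 = -7.359

-7.359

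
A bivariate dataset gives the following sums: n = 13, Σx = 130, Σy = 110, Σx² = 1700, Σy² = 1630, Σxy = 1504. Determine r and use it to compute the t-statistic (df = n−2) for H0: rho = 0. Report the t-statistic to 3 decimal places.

3.926

S_xy = nΣxy − ΣxΣy = 13·1504 − 130·110 = 19552 − 14300 = 5252
S_xx = nΣx² − (Σx)² = 13·1700 − 130² = 22100 − 16900 = 5200
S_yy = nΣy² − (Σy)² = 13·1630 − 110² = 21190 − 12100 = 9090
r = S_xy / √(S_xx·S_yy) = 5252 / √(5200·9090) = 5252 / √47268000 = 5252 / 6875.1727 = 0.7639
t = r·√(n−2)/√(1−r²) = 0.7639·√11 / √(1−0.583543) = 2.533570 / 0.645335 = 3.926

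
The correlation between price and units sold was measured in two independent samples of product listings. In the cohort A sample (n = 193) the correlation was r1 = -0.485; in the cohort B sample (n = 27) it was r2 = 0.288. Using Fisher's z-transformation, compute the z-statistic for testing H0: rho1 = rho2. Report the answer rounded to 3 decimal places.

-3.812

Fisher z-transforms: z1 = atanh(-0.485) = -0.529502, z2 = atanh(0.288) = 0.296384; difference d = -0.825886
Var(d) = 1/190 + 1/24 = 0.0052632 + 0.0416667 = 0.0469299
z = d/√Var(d) = -0.825886 / √0.0469299 = -0.825886 / 0.216633 = -3.812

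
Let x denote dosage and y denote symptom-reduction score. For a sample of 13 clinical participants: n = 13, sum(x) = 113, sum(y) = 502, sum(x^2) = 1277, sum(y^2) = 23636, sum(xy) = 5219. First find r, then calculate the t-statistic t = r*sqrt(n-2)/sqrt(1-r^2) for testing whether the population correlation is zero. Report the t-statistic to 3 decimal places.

S_xy = nΣxy − ΣxΣy = 13·5219 − 113·502 = 67847 − 56726 = 11121
S_xx = nΣx² − (Σx)² = 13·1277 − 113² = 16601 − 12769 = 3832
S_yy = nΣy² − (Σy)² = 13·23636 − 502² = 307268 − 252004 = 55264
r = S_xy / √(S_xx·S_yy) = 11121 / √(3832·55264) = 11121 / √211771648 = 11121 / 14552.3760 = 0.7642
t = r·√(n−2)/√(1−r²) = 0.7642·√11 / √(1−0.584002) = 2.534565 / 0.644979 = 3.930

3.930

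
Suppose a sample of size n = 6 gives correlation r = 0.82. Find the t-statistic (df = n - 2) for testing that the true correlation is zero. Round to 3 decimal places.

t = r·√(n−2) / √(1−r²) with r = 0.82, n = 6
  = 0.82·√4 / √(1 − 0.6724)
  = 0.82·2.000000 / 0.572364
  = 1.640000 / 0.572364 = 2.865

2.865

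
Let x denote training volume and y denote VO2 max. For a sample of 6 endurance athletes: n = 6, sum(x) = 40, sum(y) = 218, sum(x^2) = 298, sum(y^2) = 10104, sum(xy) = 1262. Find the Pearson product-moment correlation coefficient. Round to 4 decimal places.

-0.7315

S_xy = nΣxy − ΣxΣy = 6·1262 − 40·218 = 7572 − 8720 = -1148
S_xx = nΣx² − (Σx)² = 6·298 − 40² = 1788 − 1600 = 188
S_yy = nΣy² − (Σy)² = 6·10104 − 218² = 60624 − 47524 = 13100
r = S_xy / √(S_xx·S_yy) = -1148 / √(188·13100) = -1148 / √2462800 = -1148 / 1569.3311 = -0.7315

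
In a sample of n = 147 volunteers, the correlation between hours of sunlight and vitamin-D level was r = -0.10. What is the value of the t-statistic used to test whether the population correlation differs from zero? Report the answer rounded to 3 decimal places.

-1.210

1 − r² = 1 − 0.0100 = 0.9900;  √(1−r²) = 0.994987
√(n−2) = √145 = 12.041595
t = r·√(n−2)/√(1−r²) = -0.10 · 12.041595 / 0.994987 = -1.210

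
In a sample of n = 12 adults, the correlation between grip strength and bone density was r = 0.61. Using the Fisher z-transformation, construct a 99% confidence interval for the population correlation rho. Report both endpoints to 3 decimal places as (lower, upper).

(-0.149, 0.917)

z_r = atanh(0.61) = 0.708921;  SE = 1/√(n−3) = 1/√9 = 0.333333
z-limits: 0.708921 ± 2.576·0.333333 = 0.708921 ± 0.858666 = [-0.149745, 1.567587]
ρ-limits: (tanh -0.149745, tanh 1.567587) = (-0.149, 0.917)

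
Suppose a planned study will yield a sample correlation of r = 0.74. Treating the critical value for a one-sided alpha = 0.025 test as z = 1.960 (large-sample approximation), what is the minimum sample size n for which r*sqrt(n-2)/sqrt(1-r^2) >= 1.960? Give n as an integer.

Need r·√(n−2)/√(1−r²) ≥ 1.960
√(n−2) ≥ 1.960·√(1−0.5476) / 0.74 = 1.960·0.672607 / 0.74 = 1.7815
n−2 ≥ 3.1737  ⇒  n ≥ 5.1737
Smallest integer n = 6

6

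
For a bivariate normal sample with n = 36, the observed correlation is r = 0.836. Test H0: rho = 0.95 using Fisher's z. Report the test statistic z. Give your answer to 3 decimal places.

Fisher z: atanh(0.836) = 1.207739, atanh(0.95) = 1.831781
z = (z_r − z_0)·√(n−3) = (1.207739 − 1.831781)·√33 = -0.624042 · 5.744563 = -3.585

-3.585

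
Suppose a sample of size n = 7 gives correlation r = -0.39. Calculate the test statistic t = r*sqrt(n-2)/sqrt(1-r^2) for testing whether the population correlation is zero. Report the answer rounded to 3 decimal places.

-0.947

t = r·√(n−2) / √(1−r²) with r = -0.39, n = 7
  = -0.39·√5 / √(1 − 0.1521)
  = -0.39·2.236068 / 0.920815
  = -0.872067 / 0.920815 = -0.947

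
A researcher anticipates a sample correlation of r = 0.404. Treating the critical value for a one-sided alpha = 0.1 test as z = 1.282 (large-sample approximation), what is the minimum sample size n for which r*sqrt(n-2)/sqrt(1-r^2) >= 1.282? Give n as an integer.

11

Need r·√(n−2)/√(1−r²) ≥ 1.282
√(n−2) ≥ 1.282·√(1−0.163216) / 0.404 = 1.282·0.914759 / 0.404 = 2.9028
n−2 ≥ 8.4262  ⇒  n ≥ 10.4262
Smallest integer n = 11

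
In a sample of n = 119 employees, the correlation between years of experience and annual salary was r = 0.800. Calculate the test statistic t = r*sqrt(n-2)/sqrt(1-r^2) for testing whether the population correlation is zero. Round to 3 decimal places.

1 − r² = 1 − 0.640000 = 0.360000;  √(1−r²) = 0.600000
√(n−2) = √117 = 10.816654
t = r·√(n−2)/√(1−r²) = 0.800 · 10.816654 / 0.600000 = 14.422

14.422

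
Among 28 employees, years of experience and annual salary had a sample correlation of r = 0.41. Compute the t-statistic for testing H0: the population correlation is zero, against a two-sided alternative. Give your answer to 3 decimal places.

1 − r² = 1 − 0.1681 = 0.8319;  √(1−r²) = 0.912086
√(n−2) = √26 = 5.099020
t = r·√(n−2)/√(1−r²) = 0.41 · 5.099020 / 0.912086 = 2.292

2.292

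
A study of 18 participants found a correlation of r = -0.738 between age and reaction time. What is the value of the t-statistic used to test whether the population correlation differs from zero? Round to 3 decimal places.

1 − r² = 1 − 0.544644 = 0.455356;  √(1−r²) = 0.674801
√(n−2) = √16 = 4.000000
t = r·√(n−2)/√(1−r²) = -0.738 · 4.000000 / 0.674801 = -4.375

-4.375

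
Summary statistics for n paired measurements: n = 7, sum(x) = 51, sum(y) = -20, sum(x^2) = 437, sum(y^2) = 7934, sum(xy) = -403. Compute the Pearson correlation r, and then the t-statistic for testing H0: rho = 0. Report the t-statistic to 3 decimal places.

-0.858

S_xy = nΣxy − ΣxΣy = 7·(-403) − 51·(-20) = -2821 − (-1020) = -1801
S_xx = nΣx² − (Σx)² = 7·437 − 51² = 3059 − 2601 = 458
S_yy = nΣy² − (Σy)² = 7·7934 − (-20)² = 55538 − 400 = 55138
r = S_xy / √(S_xx·S_yy) = -1801 / √(458·55138) = -1801 / √25253204 = -1801 / 5025.2566 = -0.3584
t = r·√(n−2)/√(1−r²) = -0.3584·√5 / √(1−0.128451) = -0.801407 / 0.933568 = -0.858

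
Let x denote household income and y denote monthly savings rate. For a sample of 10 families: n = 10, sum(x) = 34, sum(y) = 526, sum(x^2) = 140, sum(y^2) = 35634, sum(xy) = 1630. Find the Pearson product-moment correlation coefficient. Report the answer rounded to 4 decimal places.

S_xy = nΣxy − ΣxΣy = 10·1630 − 34·526 = 16300 − 17884 = -1584
S_xx = nΣx² − (Σx)² = 10·140 − 34² = 1400 − 1156 = 244
S_yy = nΣy² − (Σy)² = 10·35634 − 526² = 356340 − 276676 = 79664
r = S_xy / √(S_xx·S_yy) = -1584 / √(244·79664) = -1584 / √19438016 = -1584 / 4408.8565 = -0.3593

-0.3593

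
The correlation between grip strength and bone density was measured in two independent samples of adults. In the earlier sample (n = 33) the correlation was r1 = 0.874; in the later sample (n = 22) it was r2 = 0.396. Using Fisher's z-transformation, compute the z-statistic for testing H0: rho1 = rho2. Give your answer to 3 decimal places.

Fisher z-transforms: z1 = atanh(0.874) = 1.349774, z2 = atanh(0.396) = 0.418896; difference d = 0.930878
Var(d) = 1/30 + 1/19 = 0.0333333 + 0.0526316 = 0.0859649
z = d/√Var(d) = 0.930878 / √0.0859649 = 0.930878 / 0.293198 = 3.175

3.175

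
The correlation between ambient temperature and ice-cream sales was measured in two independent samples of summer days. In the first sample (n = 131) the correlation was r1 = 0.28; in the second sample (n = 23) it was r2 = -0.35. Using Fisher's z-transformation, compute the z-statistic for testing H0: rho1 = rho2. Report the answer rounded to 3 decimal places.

z1 = atanh(0.28) = 0.287682,  z2 = atanh(-0.35) = -0.365444
SE = √(1/(n1−3) + 1/(n2−3)) = √(1/128 + 1/20) = √(0.0078125 + 0.0500000) = √0.0578125 = 0.240442
z = (z1 − z2)/SE = (0.287682 − (-0.365444)) / 0.240442 = 0.653126 / 0.240442 = 2.716

2.716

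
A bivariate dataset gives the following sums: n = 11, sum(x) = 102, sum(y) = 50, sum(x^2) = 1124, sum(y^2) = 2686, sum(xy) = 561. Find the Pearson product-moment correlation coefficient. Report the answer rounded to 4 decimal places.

S_xy = nΣxy − ΣxΣy = 11·561 − 102·50 = 6171 − 5100 = 1071
S_xx = nΣx² − (Σx)² = 11·1124 − 102² = 12364 − 10404 = 1960
S_yy = nΣy² − (Σy)² = 11·2686 − 50² = 29546 − 2500 = 27046
r = S_xy / √(S_xx·S_yy) = 1071 / √(1960·27046) = 1071 / √53010160 = 1071 / 7280.8076 = 0.1471

0.1471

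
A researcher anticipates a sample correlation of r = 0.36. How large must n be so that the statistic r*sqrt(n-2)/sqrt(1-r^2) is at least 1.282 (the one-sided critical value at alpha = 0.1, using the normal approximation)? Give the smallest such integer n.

14

r√(n−2)/√(1−r²) ≥ 1.282  ⇔  n−2 ≥ (1.282)²·(1−r²)/r²
(1−r²)/r² = (1−0.1296)/0.1296 = 6.7160
n ≥ 2 + 1.643524·6.7160 = 2 + 11.0379 = 13.0379
⌈13.0379⌉ = 14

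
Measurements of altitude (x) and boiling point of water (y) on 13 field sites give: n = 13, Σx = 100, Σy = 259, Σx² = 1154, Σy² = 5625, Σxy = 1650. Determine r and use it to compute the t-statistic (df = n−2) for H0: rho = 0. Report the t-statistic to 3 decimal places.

-4.570

Numerator: nΣxy − (Σx)(Σy) = 13·1650 − (100)(259) = -4450
Denominator: √[(nΣx²−(Σx)²)(nΣy²−(Σy)²)]
  nΣx²−(Σx)² = 13·1154 − 10000 = 5002;  nΣy²−(Σy)² = 13·5625 − 67081 = 6044
  √(5002·6044) = √30232088 = 5498.3714
r = -4450 / 5498.3714 = -0.8093
t = r·√(n−2)/√(1−r²) = -0.8093·√11 / √(1−0.654966) = -2.684144 / 0.587396 = -4.570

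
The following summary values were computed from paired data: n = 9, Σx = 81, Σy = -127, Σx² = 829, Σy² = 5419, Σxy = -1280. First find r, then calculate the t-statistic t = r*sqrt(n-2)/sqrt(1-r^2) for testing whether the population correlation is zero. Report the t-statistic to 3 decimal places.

-0.618

Numerator: nΣxy − (Σx)(Σy) = 9·(-1280) − (81)(-127) = -1233
Denominator: √[(nΣx²−(Σx)²)(nΣy²−(Σy)²)]
  nΣx²−(Σx)² = 9·829 − 6561 = 900;  nΣy²−(Σy)² = 9·5419 − 16129 = 32642
  √(900·32642) = √29377800 = 5420.1291
r = -1233 / 5420.1291 = -0.2275
t = r·√(n−2)/√(1−r²) = -0.2275·√7 / √(1−0.051756) = -0.601908 / 0.973778 = -0.618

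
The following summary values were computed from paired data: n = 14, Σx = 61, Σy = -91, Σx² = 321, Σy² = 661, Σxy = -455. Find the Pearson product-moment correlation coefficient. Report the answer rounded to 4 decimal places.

-0.9444

Numerator: nΣxy − (Σx)(Σy) = 14·(-455) − (61)(-91) = -819
Denominator: √[(nΣx²−(Σx)²)(nΣy²−(Σy)²)]
  nΣx²−(Σx)² = 14·321 − 3721 = 773;  nΣy²−(Σy)² = 14·661 − 8281 = 973
  √(773·973) = √752129 = 867.2537
r = -819 / 867.2537 = -0.9444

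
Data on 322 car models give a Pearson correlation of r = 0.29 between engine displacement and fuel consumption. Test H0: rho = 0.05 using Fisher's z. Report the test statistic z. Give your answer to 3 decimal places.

4.439

z_r = atanh(0.29) = 0.298566,  z_0 = atanh(0.05) = 0.050042
SE = 1/√(n−3) = 1/√319 = 0.055989
z = (z_r − z_0)/SE = (0.298566 − 0.050042) / 0.055989 = 0.248524 / 0.055989 = 4.439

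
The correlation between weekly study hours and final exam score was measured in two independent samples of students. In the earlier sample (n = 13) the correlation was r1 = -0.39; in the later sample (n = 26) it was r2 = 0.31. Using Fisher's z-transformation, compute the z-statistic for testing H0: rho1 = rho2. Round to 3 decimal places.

-1.933

z1 = atanh(-0.39) = -0.411800,  z2 = atanh(0.31) = 0.320545
SE = √(1/(n1−3) + 1/(n2−3)) = √(1/10 + 1/23) = √(0.1000000 + 0.0434783) = √0.1434783 = 0.378785
z = (z1 − z2)/SE = (-0.411800 − 0.320545) / 0.378785 = -0.732345 / 0.378785 = -1.933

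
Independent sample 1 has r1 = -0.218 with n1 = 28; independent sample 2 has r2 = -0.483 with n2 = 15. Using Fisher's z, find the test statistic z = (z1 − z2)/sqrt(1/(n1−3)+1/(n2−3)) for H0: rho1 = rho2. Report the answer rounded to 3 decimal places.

z1 = atanh(-0.218) = -0.221555,  z2 = atanh(-0.483) = -0.526890
SE = √(1/(n1−3) + 1/(n2−3)) = √(1/25 + 1/12) = √(0.0400000 + 0.0833333) = √0.1233333 = 0.351188
z = (z1 − z2)/SE = (-0.221555 − (-0.526890)) / 0.351188 = 0.305335 / 0.351188 = 0.869

0.869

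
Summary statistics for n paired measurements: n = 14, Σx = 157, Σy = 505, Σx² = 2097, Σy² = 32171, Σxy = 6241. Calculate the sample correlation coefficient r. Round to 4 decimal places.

S_xy = nΣxy − ΣxΣy = 14·6241 − 157·505 = 87374 − 79285 = 8089
S_xx = nΣx² − (Σx)² = 14·2097 − 157² = 29358 − 24649 = 4709
S_yy = nΣy² − (Σy)² = 14·32171 − 505² = 450394 − 255025 = 195369
r = S_xy / √(S_xx·S_yy) = 8089 / √(4709·195369) = 8089 / √919992621 = 8089 / 30331.3801 = 0.2667

0.2667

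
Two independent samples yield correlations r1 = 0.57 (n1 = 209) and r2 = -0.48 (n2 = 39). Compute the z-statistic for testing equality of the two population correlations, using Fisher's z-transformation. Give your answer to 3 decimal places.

6.480

z1 = atanh(0.57) = 0.647523,  z2 = atanh(-0.48) = -0.522984
SE = √(1/(n1−3) + 1/(n2−3)) = √(1/206 + 1/36) = √(0.0048544 + 0.0277778) = √0.0326322 = 0.180644
z = (z1 − z2)/SE = (0.647523 − (-0.522984)) / 0.180644 = 1.170507 / 0.180644 = 6.480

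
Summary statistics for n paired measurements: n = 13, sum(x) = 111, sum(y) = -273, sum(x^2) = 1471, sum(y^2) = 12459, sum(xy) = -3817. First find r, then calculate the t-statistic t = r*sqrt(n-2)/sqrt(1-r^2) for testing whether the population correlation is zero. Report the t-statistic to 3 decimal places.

-4.304

Numerator: nΣxy − (Σx)(Σy) = 13·(-3817) − (111)(-273) = -19318
Denominator: √[(nΣx²−(Σx)²)(nΣy²−(Σy)²)]
  nΣx²−(Σx)² = 13·1471 − 12321 = 6802;  nΣy²−(Σy)² = 13·12459 − 74529 = 87438
  √(6802·87438) = √594753276 = 24387.5640
r = -19318 / 24387.5640 = -0.7921
t = r·√(n−2)/√(1−r²) = -0.7921·√11 / √(1−0.627422) = -2.627098 / 0.610392 = -4.304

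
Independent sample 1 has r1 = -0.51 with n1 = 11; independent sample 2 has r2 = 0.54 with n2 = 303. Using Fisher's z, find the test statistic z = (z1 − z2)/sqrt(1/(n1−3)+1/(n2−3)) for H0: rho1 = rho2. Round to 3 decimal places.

-3.257

z1 = atanh(-0.51) = -0.562730,  z2 = atanh(0.54) = 0.604156
SE = √(1/(n1−3) + 1/(n2−3)) = √(1/8 + 1/300) = √(0.1250000 + 0.0033333) = √0.1283333 = 0.358236
z = (z1 − z2)/SE = (-0.562730 − 0.604156) / 0.358236 = -1.166886 / 0.358236 = -3.257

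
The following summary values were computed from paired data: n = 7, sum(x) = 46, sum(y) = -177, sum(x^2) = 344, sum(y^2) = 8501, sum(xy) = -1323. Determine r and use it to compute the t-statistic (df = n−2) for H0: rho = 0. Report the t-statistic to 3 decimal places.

-0.947

Numerator: nΣxy − (Σx)(Σy) = 7·(-1323) − (46)(-177) = -1119
Denominator: √[(nΣx²−(Σx)²)(nΣy²−(Σy)²)]
  nΣx²−(Σx)² = 7·344 − 2116 = 292;  nΣy²−(Σy)² = 7·8501 − 31329 = 28178
  √(292·28178) = √8227976 = 2868.4449
r = -1119 / 2868.4449 = -0.3901
t = r·√(n−2)/√(1−r²) = -0.3901·√5 / √(1−0.152178) = -0.872290 / 0.920773 = -0.947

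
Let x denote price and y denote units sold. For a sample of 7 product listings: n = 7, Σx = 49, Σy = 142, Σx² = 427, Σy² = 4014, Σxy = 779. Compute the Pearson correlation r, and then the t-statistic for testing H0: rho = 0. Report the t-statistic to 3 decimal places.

S_xy = nΣxy − ΣxΣy = 7·779 − 49·142 = 5453 − 6958 = -1505
S_xx = nΣx² − (Σx)² = 7·427 − 49² = 2989 − 2401 = 588
S_yy = nΣy² − (Σy)² = 7·4014 − 142² = 28098 − 20164 = 7934
r = S_xy / √(S_xx·S_yy) = -1505 / √(588·7934) = -1505 / √4665192 = -1505 / 2159.9056 = -0.6968
t = r·√(n−2)/√(1−r²) = -0.6968·√5 / √(1−0.485530) = -1.558092 / 0.717266 = -2.172

-2.172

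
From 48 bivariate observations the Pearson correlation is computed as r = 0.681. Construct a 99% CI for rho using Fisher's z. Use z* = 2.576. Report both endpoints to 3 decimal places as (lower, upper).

z_r = atanh(0.681) = 0.830977;  SE = 1/√(n−3) = 1/√45 = 0.149071
z-limits: 0.830977 ± 2.576·0.149071 = 0.830977 ± 0.384007 = [0.446970, 1.214984]
ρ-limits: (tanh 0.446970, tanh 1.214984) = (0.419, 0.838)

(0.419, 0.838)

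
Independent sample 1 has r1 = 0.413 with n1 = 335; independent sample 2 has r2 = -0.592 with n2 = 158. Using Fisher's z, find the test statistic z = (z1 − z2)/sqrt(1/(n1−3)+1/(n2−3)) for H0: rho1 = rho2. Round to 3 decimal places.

Fisher z-transforms: z1 = atanh(0.413) = 0.439223, z2 = atanh(-0.592) = -0.680740; difference d = 1.119963
Var(d) = 1/332 + 1/155 = 0.0030120 + 0.0064516 = 0.0094636
z = d/√Var(d) = 1.119963 / √0.0094636 = 1.119963 / 0.097281 = 11.513

11.513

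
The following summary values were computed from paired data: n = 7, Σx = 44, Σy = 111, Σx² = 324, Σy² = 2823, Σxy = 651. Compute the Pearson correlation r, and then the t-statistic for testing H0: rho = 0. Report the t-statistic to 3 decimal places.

S_xy = nΣxy − ΣxΣy = 7·651 − 44·111 = 4557 − 4884 = -327
S_xx = nΣx² − (Σx)² = 7·324 − 44² = 2268 − 1936 = 332
S_yy = nΣy² − (Σy)² = 7·2823 − 111² = 19761 − 12321 = 7440
r = S_xy / √(S_xx·S_yy) = -327 / √(332·7440) = -327 / √2470080 = -327 / 1571.6488 = -0.2081
t = r·√(n−2)/√(1−r²) = -0.2081·√5 / √(1−0.043306) = -0.465326 / 0.978107 = -0.476

-0.476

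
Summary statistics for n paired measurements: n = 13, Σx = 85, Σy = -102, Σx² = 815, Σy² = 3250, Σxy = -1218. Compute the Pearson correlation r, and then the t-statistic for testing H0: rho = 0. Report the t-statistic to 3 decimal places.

-3.175

S_xy = nΣxy − ΣxΣy = 13·(-1218) − 85·(-102) = -15834 − (-8670) = -7164
S_xx = nΣx² − (Σx)² = 13·815 − 85² = 10595 − 7225 = 3370
S_yy = nΣy² − (Σy)² = 13·3250 − (-102)² = 42250 − 10404 = 31846
r = S_xy / √(S_xx·S_yy) = -7164 / √(3370·31846) = -7164 / √107321020 = -7164 / 10359.5859 = -0.6915
t = r·√(n−2)/√(1−r²) = -0.6915·√11 / √(1−0.478172) = -2.293446 / 0.722377 = -3.175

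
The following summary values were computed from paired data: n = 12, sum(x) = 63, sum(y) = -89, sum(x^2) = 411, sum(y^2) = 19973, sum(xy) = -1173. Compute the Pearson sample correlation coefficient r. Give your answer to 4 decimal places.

-0.5669

S_xy = nΣxy − ΣxΣy = 12·(-1173) − 63·(-89) = -14076 − (-5607) = -8469
S_xx = nΣx² − (Σx)² = 12·411 − 63² = 4932 − 3969 = 963
S_yy = nΣy² − (Σy)² = 12·19973 − (-89)² = 239676 − 7921 = 231755
r = S_xy / √(S_xx·S_yy) = -8469 / √(963·231755) = -8469 / √223180065 = -8469 / 14939.2123 = -0.5669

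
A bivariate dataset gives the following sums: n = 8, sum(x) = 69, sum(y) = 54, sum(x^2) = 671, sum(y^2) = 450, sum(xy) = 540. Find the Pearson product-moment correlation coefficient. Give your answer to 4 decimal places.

S_xy = nΣxy − ΣxΣy = 8·540 − 69·54 = 4320 − 3726 = 594
S_xx = nΣx² − (Σx)² = 8·671 − 69² = 5368 − 4761 = 607
S_yy = nΣy² − (Σy)² = 8·450 − 54² = 3600 − 2916 = 684
r = S_xy / √(S_xx·S_yy) = 594 / √(607·684) = 594 / √415188 = 594 / 644.3508 = 0.9219

0.9219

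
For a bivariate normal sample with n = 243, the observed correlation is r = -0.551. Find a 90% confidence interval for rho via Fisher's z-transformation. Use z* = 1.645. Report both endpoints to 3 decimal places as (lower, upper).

(-0.621, -0.473)

z_r = atanh(-0.551) = -0.619816;  SE = 1/√(n−3) = 1/√240 = 0.064550
z-limits: -0.619816 ± 1.645·0.064550 = -0.619816 ± 0.106185 = [-0.726001, -0.513631]
ρ-limits: (tanh -0.726001, tanh -0.513631) = (-0.621, -0.473)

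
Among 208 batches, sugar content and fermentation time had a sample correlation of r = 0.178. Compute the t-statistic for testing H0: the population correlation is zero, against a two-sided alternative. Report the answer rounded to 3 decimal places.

t = r·√(n−2) / √(1−r²) with r = 0.178, n = 208
  = 0.178·√206 / √(1 − 0.031684)
  = 0.178·14.352700 / 0.984030
  = 2.554781 / 0.984030 = 2.596

2.596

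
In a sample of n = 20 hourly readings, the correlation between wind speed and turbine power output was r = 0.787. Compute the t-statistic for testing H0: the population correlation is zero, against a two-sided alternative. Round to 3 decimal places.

1 − r² = 1 − 0.619369 = 0.380631;  √(1−r²) = 0.616953
√(n−2) = √18 = 4.242641
t = r·√(n−2)/√(1−r²) = 0.787 · 4.242641 / 0.616953 = 5.412

5.412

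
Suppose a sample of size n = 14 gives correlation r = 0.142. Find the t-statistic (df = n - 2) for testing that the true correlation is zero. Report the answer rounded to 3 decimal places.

0.497

t = r·√(n−2) / √(1−r²) with r = 0.142, n = 14
  = 0.142·√12 / √(1 − 0.020164)
  = 0.142·3.464102 / 0.989867
  = 0.491902 / 0.989867 = 0.497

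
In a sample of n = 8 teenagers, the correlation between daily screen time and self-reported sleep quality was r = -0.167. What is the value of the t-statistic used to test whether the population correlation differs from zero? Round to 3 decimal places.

1 − r² = 1 − 0.027889 = 0.972111;  √(1−r²) = 0.985957
√(n−2) = √6 = 2.449490
t = r·√(n−2)/√(1−r²) = -0.167 · 2.449490 / 0.985957 = -0.415

-0.415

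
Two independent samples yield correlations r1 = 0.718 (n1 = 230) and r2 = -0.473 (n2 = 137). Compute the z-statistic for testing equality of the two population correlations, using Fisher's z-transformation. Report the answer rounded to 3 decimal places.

13.011

Fisher z-transforms: z1 = atanh(0.718) = 0.903505, z2 = atanh(-0.473) = -0.513928; difference d = 1.417433
Var(d) = 1/227 + 1/134 = 0.0044053 + 0.0074627 = 0.0118680
z = d/√Var(d) = 1.417433 / √0.0118680 = 1.417433 / 0.108940 = 13.011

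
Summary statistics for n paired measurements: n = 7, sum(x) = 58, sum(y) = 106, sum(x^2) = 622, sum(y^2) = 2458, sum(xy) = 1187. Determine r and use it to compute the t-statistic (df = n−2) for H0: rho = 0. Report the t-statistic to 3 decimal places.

Numerator: nΣxy − (Σx)(Σy) = 7·1187 − (58)(106) = 2161
Denominator: √[(nΣx²−(Σx)²)(nΣy²−(Σy)²)]
  nΣx²−(Σx)² = 7·622 − 3364 = 990;  nΣy²−(Σy)² = 7·2458 − 11236 = 5970
  √(990·5970) = √5910300 = 2431.1109
r = 2161 / 2431.1109 = 0.8889
t = r·√(n−2)/√(1−r²) = 0.8889·√5 / √(1−0.790143) = 1.987641 / 0.458102 = 4.339

4.339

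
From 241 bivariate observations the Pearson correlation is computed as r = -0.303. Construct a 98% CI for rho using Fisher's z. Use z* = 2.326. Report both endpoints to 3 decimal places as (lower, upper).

(-0.433, -0.161)

Fisher z: z_r = atanh(r) = ½·ln((1+(-0.303))/(1−(-0.303))) = -0.312820
SE(z) = 1/√(n−3) = 1/√238 = 0.064820
98% ⇒ z* = 2.326; margin = 2.326·0.064820 = 0.150771
CI on z-scale: (-0.463591, -0.162049)
Back-transform: tanh(-0.463591) = -0.433006, tanh(-0.162049) = -0.160645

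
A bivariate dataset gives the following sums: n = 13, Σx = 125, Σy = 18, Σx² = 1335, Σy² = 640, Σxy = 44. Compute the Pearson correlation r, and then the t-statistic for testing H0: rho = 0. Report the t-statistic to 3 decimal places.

S_xy = nΣxy − ΣxΣy = 13·44 − 125·18 = 572 − 2250 = -1678
S_xx = nΣx² − (Σx)² = 13·1335 − 125² = 17355 − 15625 = 1730
S_yy = nΣy² − (Σy)² = 13·640 − 18² = 8320 − 324 = 7996
r = S_xy / √(S_xx·S_yy) = -1678 / √(1730·7996) = -1678 / √13833080 = -1678 / 3719.2849 = -0.4512
t = r·√(n−2)/√(1−r²) = -0.4512·√11 / √(1−0.203581) = -1.496461 / 0.892423 = -1.677

-1.677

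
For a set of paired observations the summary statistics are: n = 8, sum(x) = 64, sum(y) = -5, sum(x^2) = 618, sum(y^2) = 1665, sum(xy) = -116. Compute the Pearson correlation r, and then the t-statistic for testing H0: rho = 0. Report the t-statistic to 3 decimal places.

-0.451

Numerator: nΣxy − (Σx)(Σy) = 8·(-116) − (64)(-5) = -608
Denominator: √[(nΣx²−(Σx)²)(nΣy²−(Σy)²)]
  nΣx²−(Σx)² = 8·618 − 4096 = 848;  nΣy²−(Σy)² = 8·1665 − 25 = 13295
  √(848·13295) = √11274160 = 3357.7016
r = -608 / 3357.7016 = -0.1811
t = r·√(n−2)/√(1−r²) = -0.1811·√6 / √(1−0.032797) = -0.443603 / 0.983465 = -0.451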